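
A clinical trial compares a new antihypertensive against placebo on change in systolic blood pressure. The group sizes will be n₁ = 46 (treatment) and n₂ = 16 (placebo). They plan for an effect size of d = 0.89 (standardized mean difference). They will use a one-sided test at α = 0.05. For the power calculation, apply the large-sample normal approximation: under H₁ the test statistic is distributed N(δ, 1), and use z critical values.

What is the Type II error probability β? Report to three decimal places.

Noncentrality parameter: δ = d / √(1/n₁ + 1/n₂) = 0.89 / √(1/46 + 1/16) = 3.0664
Critical value for a one-sided test at α = 0.05: z_α = 1.645.
Power = P(Z > 1.645 − δ) = Φ(1.422) = 0.9224.
Type II error: β = 1 − power = 1 − 0.9224 = 0.0776.

β ≈ 0.078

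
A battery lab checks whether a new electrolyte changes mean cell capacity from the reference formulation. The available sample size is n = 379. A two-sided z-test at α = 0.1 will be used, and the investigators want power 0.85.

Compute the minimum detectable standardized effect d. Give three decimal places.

d ≈ 0.138

Required noncentrality: δ = z_{0.05} + z_{0.15} = 1.645 + 1.036 = 2.681.
(The second rejection-region term Φ(−δ − z_{α/2}) is negligible and dropped.)
δ = d·√n ⇒ d = δ/√n = 2.681/√379 = 0.1377.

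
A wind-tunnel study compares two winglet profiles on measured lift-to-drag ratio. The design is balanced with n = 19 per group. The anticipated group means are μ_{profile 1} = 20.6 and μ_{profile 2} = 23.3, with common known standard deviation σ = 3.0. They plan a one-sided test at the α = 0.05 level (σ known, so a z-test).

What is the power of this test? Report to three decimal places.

Standardized effect: d = |μ_{profile 1} − μ_{profile 2}| / σ = |20.6 − 23.3| / 3.0 = 0.9000
Noncentrality parameter: δ = d·√(n/2) = 0.9000 × √(19/2) = 2.7740
Critical value for a one-sided test at α = 0.05: z_α = 1.645.
Power = Φ(δ − 1.645) = Φ(1.129) = 0.8706.

Power ≈ 0.871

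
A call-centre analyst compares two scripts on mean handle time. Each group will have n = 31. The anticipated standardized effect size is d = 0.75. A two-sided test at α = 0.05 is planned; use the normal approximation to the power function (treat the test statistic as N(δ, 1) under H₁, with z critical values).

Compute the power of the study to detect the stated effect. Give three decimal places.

Noncentrality parameter: δ = d·√(n/2) = 0.75 × √(31/2) = 2.9528
Two-sided α = 0.05 → critical value z_{0.025} = 1.960.
Power = Φ(δ − 1.960) + Φ(−δ − 1.960) = Φ(0.993) + Φ(-4.913) = 0.8396 + 0.0000 = 0.8396.

Power ≈ 0.840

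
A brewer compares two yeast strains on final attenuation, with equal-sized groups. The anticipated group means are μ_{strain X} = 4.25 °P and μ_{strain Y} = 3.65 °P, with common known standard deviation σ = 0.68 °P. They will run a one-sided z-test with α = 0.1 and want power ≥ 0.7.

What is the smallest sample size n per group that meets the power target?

n = 9 per group

Standardized effect: d = |μ_{strain X} − μ_{strain Y}| / σ = |4.25 − 3.65| / 0.68 = 0.8824
Set Φ(δ − 1.282) = 0.7; then δ − 1.282 = Φ⁻¹(0.7) = 0.524, giving δ = 1.806.
δ = d·√(n/2) ⇒ n = 2(δ/d)² = 2 × (1.806 / 0.8824)² = 8.38.
Round up to the next whole unit.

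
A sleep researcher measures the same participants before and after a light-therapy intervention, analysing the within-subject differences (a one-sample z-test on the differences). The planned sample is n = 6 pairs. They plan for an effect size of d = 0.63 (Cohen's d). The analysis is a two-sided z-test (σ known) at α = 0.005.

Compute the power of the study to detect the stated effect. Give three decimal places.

Noncentrality parameter: δ = d·√n = 0.63 × √6 = 1.5432
Critical value for a two-sided test at α = 0.005: z_{α/2} = 2.807.
Power = Φ(δ − 2.807) + Φ(−δ − 2.807) = Φ(-1.264) + Φ(-4.350) = 0.1031 + 0.0000 = 0.1031.

Power ≈ 0.103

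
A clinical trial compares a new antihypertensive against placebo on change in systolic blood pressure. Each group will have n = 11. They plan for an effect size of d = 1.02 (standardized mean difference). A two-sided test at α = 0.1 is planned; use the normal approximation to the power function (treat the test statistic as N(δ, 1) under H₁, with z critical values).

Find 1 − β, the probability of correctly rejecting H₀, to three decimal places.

Noncentrality parameter: δ = d·√(n/2) = 1.02 × √(11/2) = 2.3921
Two-sided α = 0.1 → critical value z_{0.05} = 1.645.
Power = Φ(δ − 1.645) + Φ(−δ − 1.645) = Φ(0.747) + Φ(-4.037) = 0.7725 + 0.0000 = 0.7726.

Power ≈ 0.773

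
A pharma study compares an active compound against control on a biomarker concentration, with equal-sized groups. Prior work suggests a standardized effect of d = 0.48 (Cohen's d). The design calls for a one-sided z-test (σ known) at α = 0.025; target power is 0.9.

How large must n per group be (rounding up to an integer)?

Set Φ(δ − 1.960) = 0.9; then δ − 1.960 = Φ⁻¹(0.9) = 1.282, giving δ = 3.242.
δ = d·√(n/2) ⇒ n = 2(δ/d)² = 2 × (3.242 / 0.48)² = 91.21.
Round up to the next whole unit.

n = 92 per group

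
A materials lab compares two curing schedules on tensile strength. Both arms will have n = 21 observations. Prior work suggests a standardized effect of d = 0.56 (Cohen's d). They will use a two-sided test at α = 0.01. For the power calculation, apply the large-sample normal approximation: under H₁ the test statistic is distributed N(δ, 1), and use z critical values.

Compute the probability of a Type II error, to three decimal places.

β ≈ 0.777

Noncentrality parameter: δ = d·√(n/2) = 0.56 × √(21/2) = 1.8146
Critical value for a two-sided test at α = 0.01: z_{α/2} = 2.576.
Power = Φ(δ − 2.576) + Φ(−δ − 2.576) = Φ(-0.761) + Φ(-4.390) = 0.2233 + 0.0000 = 0.2233.
Type II error: β = 1 − power = 1 − 0.2233 = 0.7767.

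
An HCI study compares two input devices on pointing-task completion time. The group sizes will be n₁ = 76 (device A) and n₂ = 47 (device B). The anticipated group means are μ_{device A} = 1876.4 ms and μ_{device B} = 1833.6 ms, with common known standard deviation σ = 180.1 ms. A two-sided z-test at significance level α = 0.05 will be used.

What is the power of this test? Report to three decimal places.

Standardized effect: d = |μ_{device A} − μ_{device B}| / σ = |1876.4 − 1833.6| / 180.1 = 0.2376
Noncentrality parameter: δ = d / √(1/n₁ + 1/n₂) = 0.2376 / √(1/76 + 1/47) = 1.2807
Critical value for a two-sided test at α = 0.05: z_{α/2} = 1.960.
Power = Φ(δ − 1.960) + Φ(−δ − 1.960) = Φ(-0.679) + Φ(-3.241) = 0.2485 + 0.0006 = 0.2491.

Power ≈ 0.249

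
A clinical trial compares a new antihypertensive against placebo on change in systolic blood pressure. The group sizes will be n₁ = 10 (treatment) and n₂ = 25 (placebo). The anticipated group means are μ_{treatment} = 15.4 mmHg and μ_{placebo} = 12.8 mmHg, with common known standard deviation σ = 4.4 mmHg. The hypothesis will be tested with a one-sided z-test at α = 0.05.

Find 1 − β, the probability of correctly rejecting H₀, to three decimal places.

Power ≈ 0.474

Standardized effect: d = |μ_{treatment} − μ_{placebo}| / σ = |15.4 − 12.8| / 4.4 = 0.5909
Noncentrality parameter: δ = d / √(1/n₁ + 1/n₂) = 0.5909 / √(1/10 + 1/25) = 1.5793
Critical value for a one-sided test at α = 0.05: z_α = 1.645.
Power = Φ(δ − 1.645) = Φ(-0.066) = 0.4739.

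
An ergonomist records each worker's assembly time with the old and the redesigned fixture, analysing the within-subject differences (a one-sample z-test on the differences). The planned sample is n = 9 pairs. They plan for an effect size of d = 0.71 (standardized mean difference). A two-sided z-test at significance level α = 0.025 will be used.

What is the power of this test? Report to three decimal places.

Noncentrality parameter: δ = d·√n = 0.71 × √9 = 2.1300
Critical value for a two-sided test at α = 0.025: z_{α/2} = 2.241.
Power = Φ(δ − 2.241) + Φ(−δ − 2.241) = Φ(-0.111) + Φ(-4.371) = 0.4556 + 0.0000 = 0.4557.

Power ≈ 0.456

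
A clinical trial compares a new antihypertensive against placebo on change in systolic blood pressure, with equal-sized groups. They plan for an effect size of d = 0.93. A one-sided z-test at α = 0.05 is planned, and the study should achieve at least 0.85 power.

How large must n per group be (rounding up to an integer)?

n = 17 per group

Set Φ(δ − 1.645) = 0.85; then δ − 1.645 = Φ⁻¹(0.85) = 1.036, giving δ = 2.681.
δ = d·√(n/2) ⇒ n = 2(δ/d)² = 2 × (2.681 / 0.93)² = 16.62.
Round up to the next whole unit.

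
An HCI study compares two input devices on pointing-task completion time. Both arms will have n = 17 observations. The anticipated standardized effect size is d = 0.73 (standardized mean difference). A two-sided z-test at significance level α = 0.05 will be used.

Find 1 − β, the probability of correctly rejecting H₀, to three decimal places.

Noncentrality parameter: δ = d·√(n/2) = 0.73 × √(17/2) = 2.1283
Critical value for a two-sided test at α = 0.05: z_{α/2} = 1.960.
Power = Φ(δ − 1.960) + Φ(−δ − 1.960) = Φ(0.168) + Φ(-4.088) = 0.5668 + 0.0000 = 0.5669.

Power ≈ 0.567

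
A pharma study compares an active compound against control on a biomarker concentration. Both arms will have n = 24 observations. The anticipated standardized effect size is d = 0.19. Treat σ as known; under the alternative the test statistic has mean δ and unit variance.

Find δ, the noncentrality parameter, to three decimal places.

δ ≈ 0.658

δ = d·√(n/2) = 0.19 × √(24/2) = 0.6582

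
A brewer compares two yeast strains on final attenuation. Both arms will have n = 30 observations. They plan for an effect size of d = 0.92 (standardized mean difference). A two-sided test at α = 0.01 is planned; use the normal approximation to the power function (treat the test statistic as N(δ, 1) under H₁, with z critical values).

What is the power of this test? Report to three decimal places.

Noncentrality parameter: δ = d·√(n/2) = 0.92 × √(30/2) = 3.5631
Two-sided α = 0.01 → critical value z_{0.005} = 2.576.
Power = Φ(δ − 2.576) + Φ(−δ − 2.576) = Φ(0.987) + Φ(-6.139) = 0.8383 + 0.0000 = 0.8383.

Power ≈ 0.838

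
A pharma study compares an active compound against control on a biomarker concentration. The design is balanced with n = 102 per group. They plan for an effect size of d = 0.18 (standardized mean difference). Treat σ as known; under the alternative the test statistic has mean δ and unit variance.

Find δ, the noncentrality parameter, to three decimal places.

δ = d·√(n/2) = 0.18 × √(102/2) = 1.2855

δ ≈ 1.285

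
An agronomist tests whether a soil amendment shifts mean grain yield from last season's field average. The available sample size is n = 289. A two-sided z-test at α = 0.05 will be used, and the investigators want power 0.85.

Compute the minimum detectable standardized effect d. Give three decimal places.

d ≈ 0.176

Required noncentrality: δ = z_{0.025} + z_{0.15} = 1.960 + 1.036 = 2.996.
(Lower-tail contribution to power is negligible for δ > 0.)
δ = d·√n ⇒ d = δ/√n = 2.996/√289 = 0.1763.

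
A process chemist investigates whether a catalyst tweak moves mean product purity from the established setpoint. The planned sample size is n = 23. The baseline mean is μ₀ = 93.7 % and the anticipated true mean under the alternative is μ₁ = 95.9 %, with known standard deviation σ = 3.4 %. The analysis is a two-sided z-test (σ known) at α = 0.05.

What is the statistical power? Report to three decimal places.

Standardized effect: d = |μ₁ − μ₀| / σ = |95.9 − 93.7| / 3.4 = 0.6471
Noncentrality parameter: δ = d·√n = 0.6471 × √23 = 3.1032
Two-sided α = 0.05 → critical value z_{0.025} = 1.960.
Power = Φ(δ − 1.960) + Φ(−δ − 1.960) = Φ(1.143) + Φ(-5.063) = 0.8735 + 0.0000 = 0.8735.

Power ≈ 0.874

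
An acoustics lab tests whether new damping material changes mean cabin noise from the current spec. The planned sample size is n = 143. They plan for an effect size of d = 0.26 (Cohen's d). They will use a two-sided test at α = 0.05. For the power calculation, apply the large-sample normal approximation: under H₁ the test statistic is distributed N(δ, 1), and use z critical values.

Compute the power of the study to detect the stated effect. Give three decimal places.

Noncentrality parameter: λ = d·√n = 0.26 × √143 = 3.1091
Two-sided α = 0.05 → critical value z_{0.025} = 1.960.
Power = Φ(λ − 1.960) + Φ(−λ − 1.960) = Φ(1.149) + Φ(-5.069) = 0.8748 + 0.0000 = 0.8748.

Power ≈ 0.875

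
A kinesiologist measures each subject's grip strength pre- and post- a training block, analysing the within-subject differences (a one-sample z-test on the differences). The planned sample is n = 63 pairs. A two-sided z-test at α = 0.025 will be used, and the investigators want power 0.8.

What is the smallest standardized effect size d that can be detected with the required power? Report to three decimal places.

d ≈ 0.388

Required noncentrality: δ = z_{0.0125} + z_{0.20} = 2.241 + 0.842 = 3.083.
(The second rejection-region term Φ(−δ − z_{α/2}) is negligible and dropped.)
δ = d·√n ⇒ d = δ/√n = 3.083/√63 = 0.3884.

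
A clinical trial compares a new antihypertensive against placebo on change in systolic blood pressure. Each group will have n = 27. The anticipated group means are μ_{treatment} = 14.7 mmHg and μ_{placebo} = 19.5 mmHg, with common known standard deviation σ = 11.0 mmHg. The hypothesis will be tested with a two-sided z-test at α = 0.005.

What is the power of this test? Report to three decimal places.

Power ≈ 0.114

Standardized effect: d = |μ_{treatment} − μ_{placebo}| / σ = |14.7 − 19.5| / 11.0 = 0.4364
Noncentrality parameter: δ = d·√(n/2) = 0.4364 × √(27/2) = 1.6033
Two-sided α = 0.005 → critical value z_{0.0025} = 2.807.
Power = Φ(δ − 2.807) + Φ(−δ − 2.807) = Φ(-1.204) + Φ(-4.410) = 0.1143 + 0.0000 = 0.1144.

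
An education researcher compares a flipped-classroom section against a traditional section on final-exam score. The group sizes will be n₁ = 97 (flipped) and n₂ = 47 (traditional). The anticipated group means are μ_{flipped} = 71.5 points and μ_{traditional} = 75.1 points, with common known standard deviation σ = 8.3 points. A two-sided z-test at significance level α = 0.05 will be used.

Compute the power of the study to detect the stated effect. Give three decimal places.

Power ≈ 0.685

Standardized effect: d = |μ_{flipped} − μ_{traditional}| / σ = |71.5 − 75.1| / 8.3 = 0.4337
Noncentrality parameter: δ = d / √(1/n₁ + 1/n₂) = 0.4337 / √(1/97 + 1/47) = 2.4405
Critical value for a two-sided test at α = 0.05: z_{α/2} = 1.960.
Power = Φ(δ − 1.960) + Φ(−δ − 1.960) = Φ(0.481) + Φ(-4.400) = 0.6846 + 0.0000 = 0.6846.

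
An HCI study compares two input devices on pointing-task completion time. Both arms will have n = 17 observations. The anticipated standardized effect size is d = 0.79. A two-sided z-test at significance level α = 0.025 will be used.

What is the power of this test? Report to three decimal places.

Noncentrality parameter: δ = d·√(n/2) = 0.79 × √(17/2) = 2.3032
Two-sided α = 0.025 → critical value z_{0.0125} = 2.241.
Power = Φ(δ − 2.241) + Φ(−δ − 2.241) = Φ(0.062) + Φ(-4.545) = 0.5246 + 0.0000 = 0.5247.

Power ≈ 0.525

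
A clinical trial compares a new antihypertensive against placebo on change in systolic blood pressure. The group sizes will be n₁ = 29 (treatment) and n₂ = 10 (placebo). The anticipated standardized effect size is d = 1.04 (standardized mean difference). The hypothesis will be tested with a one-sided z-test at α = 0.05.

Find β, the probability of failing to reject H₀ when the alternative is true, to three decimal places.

β ≈ 0.117

Noncentrality parameter: δ = d / √(1/n₁ + 1/n₂) = 1.04 / √(1/29 + 1/10) = 2.8360
Critical value for a one-sided test at α = 0.05: z_α = 1.645.
Power = Φ(δ − 1.645) = Φ(1.191) = 0.8832.
Type II error: β = 1 − power = 1 − 0.8832 = 0.1168.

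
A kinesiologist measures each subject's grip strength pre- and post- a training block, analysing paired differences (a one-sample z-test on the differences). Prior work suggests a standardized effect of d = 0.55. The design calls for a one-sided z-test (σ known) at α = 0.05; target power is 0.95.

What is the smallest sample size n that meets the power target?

For power 0.95 need Φ(δ − z_{0.05}) = 0.95, so δ = z_{0.05} + z_{0.05} = 1.645 + 1.645 = 3.290.
δ = d·√n ⇒ n = (δ/d)² = (3.290 / 0.55)² = 35.78.
Round up to the next whole unit.

n = 36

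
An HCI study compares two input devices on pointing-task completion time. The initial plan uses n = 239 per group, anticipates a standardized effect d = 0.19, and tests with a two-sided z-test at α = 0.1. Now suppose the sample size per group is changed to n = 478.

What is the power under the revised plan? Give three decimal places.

With n = 478 per group: δ = d·√(n/2) = 0.19 × √(478/2) = 2.9373. Critical value z_{0.05} = 1.645.
Revised power = Φ(δ − 1.645) + Φ(−δ − 1.645) = Φ(1.292) + Φ(-4.582) = 0.9019 + 0.0000 = 0.9019.

Power ≈ 0.902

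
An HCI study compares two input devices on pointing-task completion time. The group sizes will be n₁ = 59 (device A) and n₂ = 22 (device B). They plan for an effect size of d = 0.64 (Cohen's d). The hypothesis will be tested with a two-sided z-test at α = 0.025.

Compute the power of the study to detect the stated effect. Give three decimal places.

Power ≈ 0.626

Noncentrality parameter: δ = d / √(1/n₁ + 1/n₂) = 0.64 / √(1/59 + 1/22) = 2.5620
Two-sided α = 0.025 → critical value z_{0.0125} = 2.241.
Power = Φ(δ − 2.241) + Φ(−δ − 2.241) = Φ(0.321) + Φ(-4.803) = 0.6257 + 0.0000 = 0.6257.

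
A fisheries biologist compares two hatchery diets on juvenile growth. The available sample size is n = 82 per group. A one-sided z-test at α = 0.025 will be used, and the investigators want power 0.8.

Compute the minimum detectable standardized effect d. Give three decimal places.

Need Φ(δ − 1.960) = 0.8, so δ = 1.960 + 0.842 = 2.802.
δ = d·√(n/2) ⇒ d = δ/√(n/2) = 2.802/√(82/2) = 0.4375.

d ≈ 0.438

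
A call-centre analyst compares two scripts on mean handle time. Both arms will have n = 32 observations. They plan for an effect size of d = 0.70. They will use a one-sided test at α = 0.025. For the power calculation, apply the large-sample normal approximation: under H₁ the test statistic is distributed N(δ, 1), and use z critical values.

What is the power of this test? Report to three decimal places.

Power ≈ 0.800

Noncentrality parameter: δ = d·√(n/2) = 0.70 × √(32/2) = 2.8000
Critical value for a one-sided test at α = 0.025: z_α = 1.960.
Power = Φ(δ − 1.960) = Φ(0.840) = 0.7996.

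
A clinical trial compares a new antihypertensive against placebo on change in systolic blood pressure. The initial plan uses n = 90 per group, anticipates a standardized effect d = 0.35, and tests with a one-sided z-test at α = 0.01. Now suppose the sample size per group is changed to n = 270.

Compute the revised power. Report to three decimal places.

Power ≈ 0.959

With n = 270 per group: δ = d·√(n/2) = 0.35 × √(270/2) = 4.0666. Critical value z_{0.01} = 2.326.
Revised power = P(Z > 2.326 − δ) = Φ(1.740) = 0.9591.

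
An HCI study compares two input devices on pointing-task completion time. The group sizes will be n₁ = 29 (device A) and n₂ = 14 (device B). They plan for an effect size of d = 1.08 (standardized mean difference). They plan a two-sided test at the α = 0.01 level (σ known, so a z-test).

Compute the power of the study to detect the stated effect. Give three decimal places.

Power ≈ 0.771

Noncentrality parameter: δ = d / √(1/n₁ + 1/n₂) = 1.08 / √(1/29 + 1/14) = 3.3186
Two-sided α = 0.01 → critical value z_{0.005} = 2.576.
Power = Φ(δ − 2.576) + Φ(−δ − 2.576) = Φ(0.743) + Φ(-5.894) = 0.7712 + 0.0000 = 0.7712.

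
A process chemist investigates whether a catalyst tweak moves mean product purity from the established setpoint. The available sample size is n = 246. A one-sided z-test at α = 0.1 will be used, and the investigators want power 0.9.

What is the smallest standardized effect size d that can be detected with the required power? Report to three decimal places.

d ≈ 0.163

Need Φ(δ − 1.282) = 0.9, so δ = 1.282 + 1.282 = 2.563.
δ = d·√n ⇒ d = δ/√n = 2.563/√246 = 0.1634.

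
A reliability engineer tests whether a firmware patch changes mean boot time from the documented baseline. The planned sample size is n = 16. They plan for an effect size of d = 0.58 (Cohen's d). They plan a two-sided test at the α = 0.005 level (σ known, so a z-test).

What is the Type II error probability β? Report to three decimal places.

Noncentrality parameter: δ = d·√n = 0.58 × √16 = 2.3200
Critical value for a two-sided test at α = 0.005: z_{α/2} = 2.807.
Power = Φ(δ − 2.807) + Φ(−δ − 2.807) = Φ(-0.487) + Φ(-5.127) = 0.3131 + 0.0000 = 0.3131.
Type II error: β = 1 − power = 1 − 0.3131 = 0.6869.

β ≈ 0.687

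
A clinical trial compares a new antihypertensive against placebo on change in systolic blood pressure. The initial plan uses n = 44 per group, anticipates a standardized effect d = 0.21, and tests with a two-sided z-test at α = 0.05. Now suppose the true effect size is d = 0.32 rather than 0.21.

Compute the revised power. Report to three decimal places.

Power ≈ 0.323

With d = 0.32: δ = d·√(n/2) = 0.32 × √(44/2) = 1.5009. Critical value z_{0.025} = 1.960.
Revised power = Φ(δ − 1.960) + Φ(−δ − 1.960) = Φ(-0.459) + Φ(-3.461) = 0.3231 + 0.0003 = 0.3234.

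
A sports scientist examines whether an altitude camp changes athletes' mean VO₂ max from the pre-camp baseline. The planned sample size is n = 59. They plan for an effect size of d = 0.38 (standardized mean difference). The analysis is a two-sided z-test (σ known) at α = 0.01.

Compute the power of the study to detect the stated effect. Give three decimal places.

Noncentrality parameter: δ = d·√n = 0.38 × √59 = 2.9188
Critical value for a two-sided test at α = 0.01: z_{α/2} = 2.576.
Power = Φ(δ − 2.576) + Φ(−δ − 2.576) = Φ(0.343) + Φ(-5.495) = 0.6342 + 0.0000 = 0.6342.

Power ≈ 0.634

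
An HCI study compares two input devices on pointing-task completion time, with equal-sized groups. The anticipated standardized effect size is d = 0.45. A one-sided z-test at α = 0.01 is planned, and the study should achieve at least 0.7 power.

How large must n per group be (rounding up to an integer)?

For power 0.7 need Φ(δ − z_{0.01}) = 0.7, so δ = z_{0.01} + z_{0.30} = 2.326 + 0.524 = 2.851.
δ = d·√(n/2) ⇒ n = 2(δ/d)² = 2 × (2.851 / 0.45)² = 80.26.
Round up to the next whole unit.

n = 81 per group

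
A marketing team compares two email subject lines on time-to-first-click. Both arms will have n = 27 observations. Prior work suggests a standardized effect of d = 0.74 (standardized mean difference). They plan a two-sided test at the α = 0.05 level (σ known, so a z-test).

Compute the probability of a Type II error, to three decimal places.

Noncentrality parameter: δ = d·√(n/2) = 0.74 × √(27/2) = 2.7189
Two-sided α = 0.05 → critical value z_{0.025} = 1.960.
Power = Φ(δ − 1.960) + Φ(−δ − 1.960) = Φ(0.759) + Φ(-4.679) = 0.7761 + 0.0000 = 0.7761.
Type II error: β = 1 − power = 1 − 0.7761 = 0.2239.

β ≈ 0.224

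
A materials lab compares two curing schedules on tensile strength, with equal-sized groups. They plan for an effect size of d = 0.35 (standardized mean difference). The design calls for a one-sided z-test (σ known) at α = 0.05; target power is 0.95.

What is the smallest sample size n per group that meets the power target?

n = 177 per group

For power 0.95 need Φ(δ − z_{0.05}) = 0.95, so δ = z_{0.05} + z_{0.05} = 1.645 + 1.645 = 3.290.
δ = d·√(n/2) ⇒ n = 2(δ/d)² = 2 × (3.290 / 0.35)² = 176.69.
Round up to the next whole unit.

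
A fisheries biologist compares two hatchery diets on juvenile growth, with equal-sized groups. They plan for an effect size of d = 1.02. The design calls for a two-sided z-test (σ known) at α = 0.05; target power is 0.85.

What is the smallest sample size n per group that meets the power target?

n = 18 per group

Set Φ(δ − 1.960) = 0.85; then δ − 1.960 = Φ⁻¹(0.85) = 1.036, giving δ = 2.996.
(For δ > 0 the lower-tail rejection region contributes negligibly to power, so the one-term inversion is standard.)
δ = d·√(n/2) ⇒ n = 2(δ/d)² = 2 × (2.996 / 1.02)² = 17.26.
Round up to the next whole unit.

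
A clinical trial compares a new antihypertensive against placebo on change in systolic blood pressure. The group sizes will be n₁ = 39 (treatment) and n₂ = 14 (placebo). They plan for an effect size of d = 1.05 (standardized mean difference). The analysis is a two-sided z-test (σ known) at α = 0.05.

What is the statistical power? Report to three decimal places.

Noncentrality parameter: λ = d / √(1/n₁ + 1/n₂) = 1.05 / √(1/39 + 1/14) = 3.3701
Two-sided α = 0.05 → critical value z_{0.025} = 1.960.
Power = Φ(λ − 1.960) + Φ(−λ − 1.960) = Φ(1.410) + Φ(-5.330) = 0.9208 + 0.0000 = 0.9208.

Power ≈ 0.921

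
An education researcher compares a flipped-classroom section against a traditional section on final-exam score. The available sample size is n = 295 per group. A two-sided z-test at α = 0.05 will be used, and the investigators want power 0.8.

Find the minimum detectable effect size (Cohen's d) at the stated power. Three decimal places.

Need Φ(δ − 1.960) = 0.8, so δ = 1.960 + 0.842 = 2.802.
(The second rejection-region term Φ(−δ − z_{α/2}) is negligible and dropped.)
δ = d·√(n/2) ⇒ d = δ/√(n/2) = 2.802/√(295/2) = 0.2307.

d ≈ 0.231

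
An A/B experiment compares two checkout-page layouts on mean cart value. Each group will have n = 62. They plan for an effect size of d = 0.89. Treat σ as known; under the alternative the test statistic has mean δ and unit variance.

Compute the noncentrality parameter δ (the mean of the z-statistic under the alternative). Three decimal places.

δ = d·√(n/2) = 0.89 × √(62/2) = 4.9553

δ ≈ 4.955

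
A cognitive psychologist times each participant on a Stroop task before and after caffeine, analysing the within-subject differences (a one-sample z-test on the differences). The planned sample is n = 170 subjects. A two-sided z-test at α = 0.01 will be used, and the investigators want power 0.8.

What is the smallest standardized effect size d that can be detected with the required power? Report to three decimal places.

d ≈ 0.262

Need Φ(δ − 2.576) = 0.8, so δ = 2.576 + 0.842 = 3.417.
(The second rejection-region term Φ(−δ − z_{α/2}) is negligible and dropped.)
δ = d·√n ⇒ d = δ/√n = 3.417/√170 = 0.2621.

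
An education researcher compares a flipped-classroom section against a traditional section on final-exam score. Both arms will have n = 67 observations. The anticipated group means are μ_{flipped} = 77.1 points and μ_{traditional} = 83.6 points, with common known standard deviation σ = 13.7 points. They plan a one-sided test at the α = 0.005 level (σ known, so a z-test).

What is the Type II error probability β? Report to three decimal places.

Standardized effect: d = |μ_{flipped} − μ_{traditional}| / σ = |77.1 − 83.6| / 13.7 = 0.4745
Noncentrality parameter: δ = d·√(n/2) = 0.4745 × √(67/2) = 2.7461
One-sided α = 0.005 → critical value z_{0.005} = 2.576.
Power = Φ(δ − 2.576) = Φ(0.170) = 0.5676.
Type II error: β = 1 − power = 1 − 0.5676 = 0.4324.

β ≈ 0.432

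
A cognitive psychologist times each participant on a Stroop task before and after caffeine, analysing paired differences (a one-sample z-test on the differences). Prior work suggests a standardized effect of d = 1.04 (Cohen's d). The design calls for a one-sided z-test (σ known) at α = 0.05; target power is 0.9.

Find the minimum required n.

For power 0.9 need Φ(δ − z_{0.05}) = 0.9, so δ = z_{0.05} + z_{0.10} = 1.645 + 1.282 = 2.926.
δ = d·√n ⇒ n = (δ/d)² = (2.926 / 1.04)² = 7.92.
Rounding up, n = 8.

n = 8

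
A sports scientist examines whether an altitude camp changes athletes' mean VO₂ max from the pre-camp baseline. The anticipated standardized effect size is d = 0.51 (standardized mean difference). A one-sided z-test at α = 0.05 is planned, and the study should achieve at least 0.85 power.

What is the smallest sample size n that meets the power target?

n = 28

For power 0.85 need Φ(δ − z_{0.05}) = 0.85, so δ = z_{0.05} + z_{0.15} = 1.645 + 1.036 = 2.681.
δ = d·√n ⇒ n = (δ/d)² = (2.681 / 0.51)² = 27.64.
Rounding up, n = 28.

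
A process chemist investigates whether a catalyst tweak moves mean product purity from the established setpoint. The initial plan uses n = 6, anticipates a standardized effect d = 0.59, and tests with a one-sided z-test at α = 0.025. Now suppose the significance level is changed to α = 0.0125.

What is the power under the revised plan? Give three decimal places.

δ = d·√n = 0.59 × √6 = 1.4452 (unchanged). New critical value: z_{0.0125} = 2.241.
Revised power = P(Z > 2.241 − δ) = Φ(-0.796) = 0.2130.

Power ≈ 0.213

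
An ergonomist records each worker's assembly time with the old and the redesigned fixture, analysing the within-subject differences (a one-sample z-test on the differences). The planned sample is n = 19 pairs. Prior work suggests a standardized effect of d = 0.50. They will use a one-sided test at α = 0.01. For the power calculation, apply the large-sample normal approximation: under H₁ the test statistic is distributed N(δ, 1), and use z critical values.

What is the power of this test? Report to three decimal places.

Noncentrality parameter: δ = d·√n = 0.50 × √19 = 2.1794
Critical value for a one-sided test at α = 0.01: z_α = 2.326.
Power = Φ(δ − 2.326) = Φ(-0.147) = 0.4416.

Power ≈ 0.442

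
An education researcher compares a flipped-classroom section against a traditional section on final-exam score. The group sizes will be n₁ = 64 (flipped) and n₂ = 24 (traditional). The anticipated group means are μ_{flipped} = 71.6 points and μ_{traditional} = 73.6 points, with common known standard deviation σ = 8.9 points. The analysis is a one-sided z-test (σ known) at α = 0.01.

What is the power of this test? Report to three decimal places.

Standardized effect: d = |μ_{flipped} − μ_{traditional}| / σ = |71.6 − 73.6| / 8.9 = 0.2247
Noncentrality parameter: δ = d / √(1/n₁ + 1/n₂) = 0.2247 / √(1/64 + 1/24) = 0.9388
One-sided α = 0.01 → critical value z_{0.01} = 2.326.
Power = P(Z > 2.326 − δ) = Φ(-1.388) = 0.0826.

Power ≈ 0.083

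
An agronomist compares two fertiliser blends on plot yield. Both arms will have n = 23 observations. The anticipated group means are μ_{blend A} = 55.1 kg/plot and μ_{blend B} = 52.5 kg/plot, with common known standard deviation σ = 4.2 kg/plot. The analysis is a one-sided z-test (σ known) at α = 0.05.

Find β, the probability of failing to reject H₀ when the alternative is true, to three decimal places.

β ≈ 0.325

Standardized effect: d = |μ_{blend A} − μ_{blend B}| / σ = |55.1 − 52.5| / 4.2 = 0.6190
Noncentrality parameter: δ = d·√(n/2) = 0.6190 × √(23/2) = 2.0993
Critical value for a one-sided test at α = 0.05: z_α = 1.645.
Power = P(Z > 1.645 − δ) = Φ(0.454) = 0.6752.
Type II error: β = 1 − power = 1 − 0.6752 = 0.3248.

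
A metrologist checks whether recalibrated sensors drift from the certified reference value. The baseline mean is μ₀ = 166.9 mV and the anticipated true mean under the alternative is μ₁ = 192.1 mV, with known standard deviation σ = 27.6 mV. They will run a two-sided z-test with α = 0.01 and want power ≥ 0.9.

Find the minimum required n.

n = 18

Standardized effect: d = |μ₁ − μ₀| / σ = |192.1 − 166.9| / 27.6 = 0.9130
For power 0.9 need Φ(δ − z_{0.005}) = 0.9, so δ = z_{0.005} + z_{0.10} = 2.576 + 1.282 = 3.857.
(The Φ(−δ − z_{α/2}) term is vanishingly small for δ > 0 and is dropped in the standard sample-size formula.)
δ = d·√n ⇒ n = (δ/d)² = (3.857 / 0.9130)² = 17.85.
Rounding up, n = 18.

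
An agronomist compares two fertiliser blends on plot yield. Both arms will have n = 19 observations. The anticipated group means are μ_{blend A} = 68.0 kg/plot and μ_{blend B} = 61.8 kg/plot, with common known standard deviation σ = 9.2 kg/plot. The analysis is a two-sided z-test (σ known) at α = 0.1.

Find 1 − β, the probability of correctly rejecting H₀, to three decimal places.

Standardized effect: d = |μ_{blend A} − μ_{blend B}| / σ = |68.0 − 61.8| / 9.2 = 0.6739
Noncentrality parameter: δ = d·√(n/2) = 0.6739 × √(19/2) = 2.0771
Critical value for a two-sided test at α = 0.1: z_{α/2} = 1.645.
Power = Φ(δ − 1.645) + Φ(−δ − 1.645) = Φ(0.432) + Φ(-3.722) = 0.6672 + 0.0001 = 0.6673.

Power ≈ 0.667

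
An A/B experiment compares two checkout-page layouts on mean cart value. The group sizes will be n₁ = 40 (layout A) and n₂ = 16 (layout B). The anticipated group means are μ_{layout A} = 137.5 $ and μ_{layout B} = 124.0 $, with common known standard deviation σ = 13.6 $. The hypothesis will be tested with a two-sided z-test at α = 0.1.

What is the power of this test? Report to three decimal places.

Standardized effect: d = |μ_{layout A} − μ_{layout B}| / σ = |137.5 − 124.0| / 13.6 = 0.9926
Noncentrality parameter: λ = d / √(1/n₁ + 1/n₂) = 0.9926 / √(1/40 + 1/16) = 3.3558
Critical value for a two-sided test at α = 0.1: z_{α/2} = 1.645.
Power = Φ(λ − 1.645) + Φ(−λ − 1.645) = Φ(1.711) + Φ(-5.001) = 0.9565 + 0.0000 = 0.9565.

Power ≈ 0.956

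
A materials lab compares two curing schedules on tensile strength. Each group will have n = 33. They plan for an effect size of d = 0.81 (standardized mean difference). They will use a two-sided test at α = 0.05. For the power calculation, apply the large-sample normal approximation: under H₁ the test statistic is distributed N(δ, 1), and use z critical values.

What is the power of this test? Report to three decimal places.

Power ≈ 0.908

Noncentrality parameter: δ = d·√(n/2) = 0.81 × √(33/2) = 3.2902
Two-sided α = 0.05 → critical value z_{0.025} = 1.960.
Power = Φ(δ − 1.960) + Φ(−δ − 1.960) = Φ(1.330) + Φ(-5.250) = 0.9083 + 0.0000 = 0.9083.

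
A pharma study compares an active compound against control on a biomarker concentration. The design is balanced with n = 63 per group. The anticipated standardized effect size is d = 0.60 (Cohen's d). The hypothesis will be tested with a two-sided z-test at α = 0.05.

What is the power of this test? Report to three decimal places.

Noncentrality parameter: δ = d·√(n/2) = 0.60 × √(63/2) = 3.3675
Two-sided α = 0.05 → critical value z_{0.025} = 1.960.
Power = Φ(δ − 1.960) + Φ(−δ − 1.960) = Φ(1.408) + Φ(-5.327) = 0.9204 + 0.0000 = 0.9204.

Power ≈ 0.920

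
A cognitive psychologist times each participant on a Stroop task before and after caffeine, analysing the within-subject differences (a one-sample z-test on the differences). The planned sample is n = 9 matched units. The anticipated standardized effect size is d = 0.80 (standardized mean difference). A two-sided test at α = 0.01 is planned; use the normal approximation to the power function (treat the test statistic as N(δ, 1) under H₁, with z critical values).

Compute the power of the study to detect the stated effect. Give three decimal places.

Power ≈ 0.430

Noncentrality parameter: δ = d·√n = 0.80 × √9 = 2.4000
Critical value for a two-sided test at α = 0.01: z_{α/2} = 2.576.
Power = Φ(δ − 2.576) + Φ(−δ − 2.576) = Φ(-0.176) + Φ(-4.976) = 0.4302 + 0.0000 = 0.4302.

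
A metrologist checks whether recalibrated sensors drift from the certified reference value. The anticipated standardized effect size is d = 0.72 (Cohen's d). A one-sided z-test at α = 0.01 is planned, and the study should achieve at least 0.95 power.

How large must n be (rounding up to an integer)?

For power 0.95 need Φ(δ − z_{0.01}) = 0.95, so δ = z_{0.01} + z_{0.05} = 2.326 + 1.645 = 3.971.
δ = d·√n ⇒ n = (δ/d)² = (3.971 / 0.72)² = 30.42.
Rounding up, n = 31.

n = 31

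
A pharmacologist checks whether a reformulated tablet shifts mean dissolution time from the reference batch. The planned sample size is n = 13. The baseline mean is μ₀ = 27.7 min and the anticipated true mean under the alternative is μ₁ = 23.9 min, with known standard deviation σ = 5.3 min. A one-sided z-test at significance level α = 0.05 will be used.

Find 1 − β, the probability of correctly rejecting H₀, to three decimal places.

Standardized effect: d = |μ₁ − μ₀| / σ = |23.9 − 27.7| / 5.3 = 0.7170
Noncentrality parameter: δ = d·√n = 0.7170 × √13 = 2.5851
Critical value for a one-sided test at α = 0.05: z_α = 1.645.
Power = Φ(δ − 1.645) = Φ(0.940) = 0.8265.

Power ≈ 0.826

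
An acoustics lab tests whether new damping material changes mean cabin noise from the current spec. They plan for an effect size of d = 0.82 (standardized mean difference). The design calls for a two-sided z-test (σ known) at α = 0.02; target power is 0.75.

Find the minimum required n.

n = 14

Set Φ(δ − 2.326) = 0.75; then δ − 2.326 = Φ⁻¹(0.75) = 0.674, giving δ = 3.001.
(Ignoring the negligible lower-tail rejection probability gives the usual closed-form inversion.)
δ = d·√n ⇒ n = (δ/d)² = (3.001 / 0.82)² = 13.39.
Round up to the next whole unit.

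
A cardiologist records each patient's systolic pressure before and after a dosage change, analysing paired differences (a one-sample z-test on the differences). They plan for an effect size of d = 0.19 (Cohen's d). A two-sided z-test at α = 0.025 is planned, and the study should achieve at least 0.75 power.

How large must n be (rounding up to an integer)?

n = 236

Set Φ(δ − 2.241) = 0.75; then δ − 2.241 = Φ⁻¹(0.75) = 0.674, giving δ = 2.916.
(For δ > 0 the lower-tail rejection region contributes negligibly to power, so the one-term inversion is standard.)
δ = d·√n ⇒ n = (δ/d)² = (2.916 / 0.19)² = 235.52.
Round up to the next whole unit.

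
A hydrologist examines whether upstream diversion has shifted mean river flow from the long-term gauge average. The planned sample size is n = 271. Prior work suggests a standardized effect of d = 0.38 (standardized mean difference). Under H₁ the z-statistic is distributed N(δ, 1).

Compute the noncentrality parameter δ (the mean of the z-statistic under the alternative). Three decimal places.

δ ≈ 6.256

The noncentrality parameter scales effect size by the design's sample-size factor: δ = d·√n = 0.38 × √271 = 6.2556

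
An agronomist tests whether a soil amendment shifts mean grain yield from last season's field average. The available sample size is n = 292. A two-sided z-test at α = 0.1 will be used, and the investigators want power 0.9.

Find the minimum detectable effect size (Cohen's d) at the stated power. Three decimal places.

d ≈ 0.171

Required noncentrality: δ = z_{0.05} + z_{0.10} = 1.645 + 1.282 = 2.926.
(The second rejection-region term Φ(−δ − z_{α/2}) is negligible and dropped.)
δ = d·√n ⇒ d = δ/√n = 2.926/√292 = 0.1713.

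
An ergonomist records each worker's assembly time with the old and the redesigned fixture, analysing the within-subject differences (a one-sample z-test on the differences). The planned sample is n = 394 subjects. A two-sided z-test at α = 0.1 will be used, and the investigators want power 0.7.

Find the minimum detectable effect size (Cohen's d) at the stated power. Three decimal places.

Required noncentrality: δ = z_{0.05} + z_{0.30} = 1.645 + 0.524 = 2.169.
(Lower-tail contribution to power is negligible for δ > 0.)
δ = d·√n ⇒ d = δ/√n = 2.169/√394 = 0.1093.

d ≈ 0.109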